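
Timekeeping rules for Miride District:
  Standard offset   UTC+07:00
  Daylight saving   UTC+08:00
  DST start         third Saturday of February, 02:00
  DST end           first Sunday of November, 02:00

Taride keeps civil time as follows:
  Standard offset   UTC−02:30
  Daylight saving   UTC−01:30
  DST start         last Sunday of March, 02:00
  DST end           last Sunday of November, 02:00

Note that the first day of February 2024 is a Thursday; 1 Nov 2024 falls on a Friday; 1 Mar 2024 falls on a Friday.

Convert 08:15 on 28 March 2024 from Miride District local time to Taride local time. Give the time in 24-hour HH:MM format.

21:45

1 February 2024 is a Thursday, so the first Saturday is February 3 and the third is February 17.
1 November 2024 is a Friday, so the first Sunday is November 3.
Daylight saving runs 17 February – 3 November; 28 March 2024 is inside that window, so Miride District is at UTC+08:00.
08:15 Miride District − 8h = 00:15 UTC.
1 March 2024 is a Friday, so Sundays fall on 3, 10, 17, 24, 31; the last is March 31.
1 November 2024 is a Friday, so Sundays fall on 3, 10, 17, 24; the last is November 24.
At the standard offset (UTC−02:30), 00:15 UTC − 2h30m = 21:45 Taride standard time (rolling into the previous day, 27 March 2024).
Daylight saving runs 31 March – 24 November; the standard-time date in Taride, 27 March 2024, is outside that window, so Taride is on standard time at UTC−02:30.
00:15 UTC − 2h30m = 21:45 Taride (rolling into the previous day, 27 March 2024).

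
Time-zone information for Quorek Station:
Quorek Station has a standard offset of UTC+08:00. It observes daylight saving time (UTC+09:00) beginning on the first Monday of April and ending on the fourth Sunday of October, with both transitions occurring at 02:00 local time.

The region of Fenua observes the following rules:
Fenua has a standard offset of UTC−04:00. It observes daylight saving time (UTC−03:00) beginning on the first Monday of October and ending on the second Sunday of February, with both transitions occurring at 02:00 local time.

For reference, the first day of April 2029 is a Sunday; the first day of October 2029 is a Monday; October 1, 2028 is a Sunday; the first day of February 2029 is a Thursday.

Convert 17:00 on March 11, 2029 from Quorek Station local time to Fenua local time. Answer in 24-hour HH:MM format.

05:00

1 April 2029 is a Sunday, so the first Monday is April 2.
1 October 2029 is a Monday, so the first Sunday is October 7 and the fourth is October 28.
March 11, 2029 is outside the daylight-saving period (2 April – 28 October), so Quorek Station is on standard time, UTC+08:00.
17:00 Quorek Station − 8h = 09:00 UTC.
1 October 2028 is a Sunday, so the first Monday is October 2.
1 February 2029 is a Thursday, so the first Sunday is February 4 and the second is February 11.
At the standard offset (UTC−04:00), 09:00 UTC − 4h = 05:00 Fenua standard time.
The standard-time date in Fenua, March 11, 2029, does not fall between 2 October 2028 and 11 February 2029, so daylight saving is not in effect and Fenua is at UTC−04:00.
09:00 UTC − 4h = 05:00 Fenua.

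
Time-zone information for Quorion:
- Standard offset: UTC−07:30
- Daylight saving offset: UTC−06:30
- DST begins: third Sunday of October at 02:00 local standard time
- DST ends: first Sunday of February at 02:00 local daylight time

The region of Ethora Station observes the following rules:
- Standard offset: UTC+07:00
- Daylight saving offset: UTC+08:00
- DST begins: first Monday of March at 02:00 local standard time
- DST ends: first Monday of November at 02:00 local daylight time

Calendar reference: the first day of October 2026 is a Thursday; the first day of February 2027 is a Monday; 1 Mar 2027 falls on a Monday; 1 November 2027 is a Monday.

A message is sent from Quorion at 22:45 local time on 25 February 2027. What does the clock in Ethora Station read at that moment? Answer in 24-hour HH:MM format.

13:15

1 October 2026 is a Thursday, so the first Sunday is October 4 and the third is October 18.
1 February 2027 is a Monday, so the first Sunday is February 7.
25 February 2027 is outside the daylight-saving period (18 October 2026 – 7 February 2027), so Quorion is on standard time, UTC−07:30.
22:45 Quorion + 7h30m = 06:15 UTC (rolling into the next day, 26 February 2027).
1 March 2027 is a Monday, so the first Monday is March 1.
1 November 2027 is a Monday, so the first Monday is November 1.
At the standard offset (UTC+07:00), 06:15 UTC + 7h = 13:15 Ethora Station standard time.
The standard-time date in Ethora Station, 26 February 2027, is outside the daylight-saving period (1 March – 1 November), so Ethora Station is on standard time, UTC+07:00.
06:15 UTC + 7h = 13:15 Ethora Station.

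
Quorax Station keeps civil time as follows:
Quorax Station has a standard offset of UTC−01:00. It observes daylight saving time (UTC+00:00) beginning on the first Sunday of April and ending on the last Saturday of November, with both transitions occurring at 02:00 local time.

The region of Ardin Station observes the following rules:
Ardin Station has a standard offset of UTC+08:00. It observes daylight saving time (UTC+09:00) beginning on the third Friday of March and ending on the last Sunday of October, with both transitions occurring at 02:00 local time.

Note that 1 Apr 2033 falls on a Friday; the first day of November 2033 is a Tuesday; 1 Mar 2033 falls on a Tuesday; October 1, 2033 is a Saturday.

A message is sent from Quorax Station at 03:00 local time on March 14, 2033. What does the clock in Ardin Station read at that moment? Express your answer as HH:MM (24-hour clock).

1 April 2033 is a Friday, so the first Sunday is April 3.
1 November 2033 is a Tuesday, so Saturdays fall on 5, 12, 19, 26; the last is November 26.
March 14, 2033 is outside the daylight-saving period (3 April – 26 November), so Quorax Station is on standard time, UTC−01:00.
03:00 Quorax Station + 1h = 04:00 UTC.
1 March 2033 is a Tuesday, so the first Friday is March 4 and the third is March 18.
1 October 2033 is a Saturday, so Sundays fall on 2, 9, 16, 23, 30; the last is October 30.
At the standard offset (UTC+08:00), 04:00 UTC + 8h = 12:00 Ardin Station standard time.
Daylight saving runs 18 March – 30 October; the standard-time date in Ardin Station, March 14, 2033, is outside that window, so Ardin Station is on standard time at UTC+08:00.
04:00 UTC + 8h = 12:00 Ardin Station.

12:00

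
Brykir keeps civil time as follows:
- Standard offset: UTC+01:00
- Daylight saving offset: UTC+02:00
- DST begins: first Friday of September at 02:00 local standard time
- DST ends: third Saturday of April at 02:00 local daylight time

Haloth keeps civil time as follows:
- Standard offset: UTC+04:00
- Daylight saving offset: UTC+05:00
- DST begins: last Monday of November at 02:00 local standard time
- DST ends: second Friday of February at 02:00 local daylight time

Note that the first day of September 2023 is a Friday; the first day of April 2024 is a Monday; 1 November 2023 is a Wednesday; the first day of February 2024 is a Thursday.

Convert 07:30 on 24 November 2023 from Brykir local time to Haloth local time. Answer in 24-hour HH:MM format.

09:30

1 September 2023 is a Friday, so the first Friday is September 1.
1 April 2024 is a Monday, so the first Saturday is April 6 and the third is April 20.
Daylight saving runs 1 September 2023 – 20 April 2024; 24 November 2023 is inside that window, so Brykir is at UTC+02:00.
07:30 Brykir − 2h = 05:30 UTC.
1 November 2023 is a Wednesday, so Mondays fall on 6, 13, 20, 27; the last is November 27.
1 February 2024 is a Thursday, so the first Friday is February 2 and the second is February 9.
At the standard offset (UTC+04:00), 05:30 UTC + 4h = 09:30 Haloth standard time.
The standard-time date in Haloth, 24 November 2023, does not fall between 27 November 2023 and 9 February 2024, so daylight saving is not in effect and Haloth is at UTC+04:00.
05:30 UTC + 4h = 09:30 Haloth.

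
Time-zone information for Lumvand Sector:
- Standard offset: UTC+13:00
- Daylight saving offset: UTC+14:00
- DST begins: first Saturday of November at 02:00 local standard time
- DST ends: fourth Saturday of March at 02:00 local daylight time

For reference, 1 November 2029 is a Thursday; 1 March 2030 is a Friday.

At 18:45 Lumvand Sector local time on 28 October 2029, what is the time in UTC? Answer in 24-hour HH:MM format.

1 November 2029 is a Thursday, so the first Saturday is November 3.
1 March 2030 is a Friday, so the first Saturday is March 2 and the fourth is March 23.
Daylight saving runs 3 November 2029 – 23 March 2030; 28 October 2029 is outside that window, so Lumvand Sector is on standard time at UTC+13:00.
18:45 local − 13h = 05:45 UTC.

05:45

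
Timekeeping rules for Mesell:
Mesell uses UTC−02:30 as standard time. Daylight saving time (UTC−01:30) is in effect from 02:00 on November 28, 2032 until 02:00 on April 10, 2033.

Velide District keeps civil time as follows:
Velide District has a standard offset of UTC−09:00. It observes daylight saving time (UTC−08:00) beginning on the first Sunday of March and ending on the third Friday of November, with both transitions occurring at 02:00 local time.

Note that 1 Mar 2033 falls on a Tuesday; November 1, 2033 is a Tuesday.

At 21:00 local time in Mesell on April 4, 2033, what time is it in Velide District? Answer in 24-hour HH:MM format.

April 4, 2033 falls between 28 November 2032 and 10 April 2033, so daylight saving is in effect and Mesell is at UTC−01:30.
21:00 Mesell + 1h30m = 22:30 UTC.
1 March 2033 is a Tuesday, so the first Sunday is March 6.
1 November 2033 is a Tuesday, so the first Friday is November 4 and the third is November 18.
At the standard offset (UTC−09:00), 22:30 UTC − 9h = 13:30 Velide District standard time.
The standard-time date in Velide District, April 4, 2033, lies within the daylight-saving period (6 March – 18 November), so Velide District is on daylight time, UTC−08:00.
22:30 UTC − 8h = 14:30 Velide District.

14:30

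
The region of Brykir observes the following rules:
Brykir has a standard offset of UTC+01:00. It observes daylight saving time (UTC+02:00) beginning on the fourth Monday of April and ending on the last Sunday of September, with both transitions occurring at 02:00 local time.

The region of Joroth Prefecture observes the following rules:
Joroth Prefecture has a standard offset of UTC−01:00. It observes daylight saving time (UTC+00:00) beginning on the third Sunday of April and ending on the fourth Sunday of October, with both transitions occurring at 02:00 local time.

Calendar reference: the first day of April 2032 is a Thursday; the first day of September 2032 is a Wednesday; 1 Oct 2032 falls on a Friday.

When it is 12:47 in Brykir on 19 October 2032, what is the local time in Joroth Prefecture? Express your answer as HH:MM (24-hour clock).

11:47

1 April 2032 is a Thursday, so the first Monday is April 5 and the fourth is April 26.
1 September 2032 is a Wednesday, so Sundays fall on 5, 12, 19, 26; the last is September 26.
19 October 2032 is outside the daylight-saving period (26 April – 26 September), so Brykir is on standard time, UTC+01:00.
12:47 Brykir − 1h = 11:47 UTC.
1 April 2032 is a Thursday, so the first Sunday is April 4 and the third is April 18.
1 October 2032 is a Friday, so the first Sunday is October 3 and the fourth is October 24.
At the standard offset (UTC−01:00), 11:47 UTC − 1h = 10:47 Joroth Prefecture standard time.
The standard-time date in Joroth Prefecture, 19 October 2032, lies within the daylight-saving period (18 April – 24 October), so Joroth Prefecture is on daylight time, UTC+00:00.
11:47 UTC + 0h = 11:47 Joroth Prefecture.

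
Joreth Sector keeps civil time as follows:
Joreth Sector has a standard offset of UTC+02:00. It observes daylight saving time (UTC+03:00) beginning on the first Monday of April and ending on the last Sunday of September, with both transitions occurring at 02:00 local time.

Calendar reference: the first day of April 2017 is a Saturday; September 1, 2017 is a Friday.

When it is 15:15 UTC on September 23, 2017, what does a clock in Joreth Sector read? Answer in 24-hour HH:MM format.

1 April 2017 is a Saturday, so the first Monday is April 3.
1 September 2017 is a Friday, so Sundays fall on 3, 10, 17, 24; the last is September 24.
At the standard offset (UTC+02:00), 15:15 UTC + 2h = 17:15 Joreth Sector standard time.
The standard-time date in Joreth Sector, September 23, 2017, falls between 3 April and 24 September, so daylight saving is in effect and Joreth Sector is at UTC+03:00.
15:15 UTC + 3h = 18:15 local.

18:15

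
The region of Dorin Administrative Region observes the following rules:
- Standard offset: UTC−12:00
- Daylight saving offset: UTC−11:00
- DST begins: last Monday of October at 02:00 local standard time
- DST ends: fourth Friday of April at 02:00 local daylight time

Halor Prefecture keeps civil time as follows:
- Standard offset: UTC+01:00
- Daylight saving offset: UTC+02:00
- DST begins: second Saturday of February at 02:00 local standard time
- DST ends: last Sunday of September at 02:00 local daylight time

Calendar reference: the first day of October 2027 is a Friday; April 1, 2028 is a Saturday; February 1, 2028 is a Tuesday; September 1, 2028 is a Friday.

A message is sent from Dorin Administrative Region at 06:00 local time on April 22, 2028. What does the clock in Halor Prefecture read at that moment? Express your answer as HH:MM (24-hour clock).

1 October 2027 is a Friday, so Mondays fall on 4, 11, 18, 25; the last is October 25.
1 April 2028 is a Saturday, so the first Friday is April 7 and the fourth is April 28.
April 22, 2028 falls between 25 October 2027 and 28 April 2028, so daylight saving is in effect and Dorin Administrative Region is at UTC−11:00.
06:00 Dorin Administrative Region + 11h = 17:00 UTC.
1 February 2028 is a Tuesday, so the first Saturday is February 5 and the second is February 12.
1 September 2028 is a Friday, so Sundays fall on 3, 10, 17, 24; the last is September 24.
At the standard offset (UTC+01:00), 17:00 UTC + 1h = 18:00 Halor Prefecture standard time.
The standard-time date in Halor Prefecture, April 22, 2028, falls between 12 February and 24 September, so daylight saving is in effect and Halor Prefecture is at UTC+02:00.
17:00 UTC + 2h = 19:00 Halor Prefecture.

19:00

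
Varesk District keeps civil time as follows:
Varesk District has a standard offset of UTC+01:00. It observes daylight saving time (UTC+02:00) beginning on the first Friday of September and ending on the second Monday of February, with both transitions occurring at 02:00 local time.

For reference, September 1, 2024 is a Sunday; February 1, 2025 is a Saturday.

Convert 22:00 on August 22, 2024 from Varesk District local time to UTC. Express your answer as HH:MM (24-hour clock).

21:00

1 September 2024 is a Sunday, so the first Friday is September 6.
1 February 2025 is a Saturday, so the first Monday is February 3 and the second is February 10.
August 22, 2024 is outside the daylight-saving period (6 September 2024 – 10 February 2025), so Varesk District is on standard time, UTC+01:00.
22:00 local − 1h = 21:00 UTC.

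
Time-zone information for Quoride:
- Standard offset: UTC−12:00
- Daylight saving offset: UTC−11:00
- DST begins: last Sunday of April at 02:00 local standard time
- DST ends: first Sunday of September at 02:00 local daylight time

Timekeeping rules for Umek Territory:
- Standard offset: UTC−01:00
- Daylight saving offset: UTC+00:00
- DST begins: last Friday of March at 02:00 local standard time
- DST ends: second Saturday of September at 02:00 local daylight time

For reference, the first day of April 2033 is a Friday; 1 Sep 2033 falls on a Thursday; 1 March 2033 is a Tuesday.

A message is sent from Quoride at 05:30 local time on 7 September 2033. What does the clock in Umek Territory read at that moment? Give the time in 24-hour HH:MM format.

17:30

1 April 2033 is a Friday, so Sundays fall on 3, 10, 17, 24; the last is April 24.
1 September 2033 is a Thursday, so the first Sunday is September 4.
7 September 2033 does not fall between 24 April and 4 September, so daylight saving is not in effect and Quoride is at UTC−12:00.
05:30 Quoride + 12h = 17:30 UTC.
1 March 2033 is a Tuesday, so Fridays fall on 4, 11, 18, 25; the last is March 25.
1 September 2033 is a Thursday, so the first Saturday is September 3 and the second is September 10.
At the standard offset (UTC−01:00), 17:30 UTC − 1h = 16:30 Umek Territory standard time.
The standard-time date in Umek Territory, 7 September 2033, lies within the daylight-saving period (25 March – 10 September), so Umek Territory is on daylight time, UTC+00:00.
17:30 UTC + 0h = 17:30 Umek Territory.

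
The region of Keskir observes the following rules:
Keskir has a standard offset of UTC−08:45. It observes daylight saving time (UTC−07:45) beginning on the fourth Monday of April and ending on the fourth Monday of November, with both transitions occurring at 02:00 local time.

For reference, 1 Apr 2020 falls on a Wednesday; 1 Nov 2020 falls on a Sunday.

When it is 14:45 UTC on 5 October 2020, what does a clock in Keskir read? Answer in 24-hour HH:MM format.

1 April 2020 is a Wednesday, so the first Monday is April 6 and the fourth is April 27.
1 November 2020 is a Sunday, so the first Monday is November 2 and the fourth is November 23.
At the standard offset (UTC−08:45), 14:45 UTC − 8h45m = 06:00 Keskir standard time.
Daylight saving runs 27 April – 23 November; the standard-time date in Keskir, 5 October 2020, is inside that window, so Keskir is at UTC−07:45.
14:45 UTC − 7h45m = 07:00 local.

07:00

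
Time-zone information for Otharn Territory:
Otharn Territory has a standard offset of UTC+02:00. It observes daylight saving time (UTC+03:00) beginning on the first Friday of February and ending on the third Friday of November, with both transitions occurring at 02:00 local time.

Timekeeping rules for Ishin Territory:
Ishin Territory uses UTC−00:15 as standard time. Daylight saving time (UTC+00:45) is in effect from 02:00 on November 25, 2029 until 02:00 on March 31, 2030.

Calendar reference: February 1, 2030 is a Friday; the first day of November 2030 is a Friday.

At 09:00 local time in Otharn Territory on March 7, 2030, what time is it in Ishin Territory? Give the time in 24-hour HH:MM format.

1 February 2030 is a Friday, so the first Friday is February 1.
1 November 2030 is a Friday, so the first Friday is November 1 and the third is November 15.
Daylight saving runs 1 February – 15 November; March 7, 2030 is inside that window, so Otharn Territory is at UTC+03:00.
09:00 Otharn Territory − 3h = 06:00 UTC.
At the standard offset (UTC−00:15), 06:00 UTC − 0h15m = 05:45 Ishin Territory standard time.
The standard-time date in Ishin Territory, March 7, 2030, lies within the daylight-saving period (25 November 2029 – 31 March 2030), so Ishin Territory is on daylight time, UTC+00:45.
06:00 UTC + 0h45m = 06:45 Ishin Territory.

06:45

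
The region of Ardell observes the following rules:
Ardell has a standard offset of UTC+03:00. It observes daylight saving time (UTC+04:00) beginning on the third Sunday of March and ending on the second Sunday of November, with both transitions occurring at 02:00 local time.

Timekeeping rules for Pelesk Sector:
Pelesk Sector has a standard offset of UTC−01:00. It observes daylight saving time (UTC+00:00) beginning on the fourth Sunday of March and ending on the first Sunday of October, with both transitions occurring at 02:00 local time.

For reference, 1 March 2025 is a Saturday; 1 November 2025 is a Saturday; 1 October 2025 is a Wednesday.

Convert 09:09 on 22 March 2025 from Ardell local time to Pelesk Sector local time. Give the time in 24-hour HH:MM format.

04:09

1 March 2025 is a Saturday, so the first Sunday is March 2 and the third is March 16.
1 November 2025 is a Saturday, so the first Sunday is November 2 and the second is November 9.
22 March 2025 lies within the daylight-saving period (16 March – 9 November), so Ardell is on daylight time, UTC+04:00.
09:09 Ardell − 4h = 05:09 UTC.
1 March 2025 is a Saturday, so the first Sunday is March 2 and the fourth is March 23.
1 October 2025 is a Wednesday, so the first Sunday is October 5.
At the standard offset (UTC−01:00), 05:09 UTC − 1h = 04:09 Pelesk Sector standard time.
The standard-time date in Pelesk Sector, 22 March 2025, does not fall between 23 March and 5 October, so daylight saving is not in effect and Pelesk Sector is at UTC−01:00.
05:09 UTC − 1h = 04:09 Pelesk Sector.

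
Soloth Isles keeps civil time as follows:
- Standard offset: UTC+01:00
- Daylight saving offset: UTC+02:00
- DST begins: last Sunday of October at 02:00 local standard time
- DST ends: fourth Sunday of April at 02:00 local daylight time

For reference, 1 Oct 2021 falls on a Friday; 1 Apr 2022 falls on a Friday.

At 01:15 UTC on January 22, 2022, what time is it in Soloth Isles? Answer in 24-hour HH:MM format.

03:15

1 October 2021 is a Friday, so Sundays fall on 3, 10, 17, 24, 31; the last is October 31.
1 April 2022 is a Friday, so the first Sunday is April 3 and the fourth is April 24.
At the standard offset (UTC+01:00), 01:15 UTC + 1h = 02:15 Soloth Isles standard time.
The standard-time date in Soloth Isles, January 22, 2022, lies within the daylight-saving period (31 October 2021 – 24 April 2022), so Soloth Isles is on daylight time, UTC+02:00.
01:15 UTC + 2h = 03:15 local.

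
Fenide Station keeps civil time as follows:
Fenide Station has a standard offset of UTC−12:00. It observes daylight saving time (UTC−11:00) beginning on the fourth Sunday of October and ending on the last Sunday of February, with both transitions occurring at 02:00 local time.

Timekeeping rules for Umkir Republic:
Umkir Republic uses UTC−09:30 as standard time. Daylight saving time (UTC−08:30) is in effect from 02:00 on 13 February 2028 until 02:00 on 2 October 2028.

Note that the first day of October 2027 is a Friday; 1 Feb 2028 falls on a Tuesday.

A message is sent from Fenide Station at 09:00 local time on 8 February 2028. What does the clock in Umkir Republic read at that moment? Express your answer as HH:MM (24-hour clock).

10:30

1 October 2027 is a Friday, so the first Sunday is October 3 and the fourth is October 24.
1 February 2028 is a Tuesday, so Sundays fall on 6, 13, 20, 27; the last is February 27.
Daylight saving runs 24 October 2027 – 27 February 2028; 8 February 2028 is inside that window, so Fenide Station is at UTC−11:00.
09:00 Fenide Station + 11h = 20:00 UTC.
At the standard offset (UTC−09:30), 20:00 UTC − 9h30m = 10:30 Umkir Republic standard time.
Daylight saving runs 13 February – 2 October; the standard-time date in Umkir Republic, 8 February 2028, is outside that window, so Umkir Republic is on standard time at UTC−09:30.
20:00 UTC − 9h30m = 10:30 Umkir Republic.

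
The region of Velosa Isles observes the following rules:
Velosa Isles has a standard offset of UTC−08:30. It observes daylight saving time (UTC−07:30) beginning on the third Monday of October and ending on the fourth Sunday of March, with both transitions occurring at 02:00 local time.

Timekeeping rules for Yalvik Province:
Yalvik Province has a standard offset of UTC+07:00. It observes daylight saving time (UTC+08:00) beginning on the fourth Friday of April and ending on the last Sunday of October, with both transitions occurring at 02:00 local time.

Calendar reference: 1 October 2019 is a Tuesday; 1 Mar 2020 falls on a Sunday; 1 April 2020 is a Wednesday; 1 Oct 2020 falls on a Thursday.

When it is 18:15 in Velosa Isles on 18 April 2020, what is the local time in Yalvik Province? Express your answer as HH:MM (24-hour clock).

1 October 2019 is a Tuesday, so the first Monday is October 7 and the third is October 21.
1 March 2020 is a Sunday, so the first Sunday is March 1 and the fourth is March 22.
18 April 2020 is outside the daylight-saving period (21 October 2019 – 22 March 2020), so Velosa Isles is on standard time, UTC−08:30.
18:15 Velosa Isles + 8h30m = 02:45 UTC (rolling into the next day, 19 April 2020).
1 April 2020 is a Wednesday, so the first Friday is April 3 and the fourth is April 24.
1 October 2020 is a Thursday, so Sundays fall on 4, 11, 18, 25; the last is October 25.
At the standard offset (UTC+07:00), 02:45 UTC + 7h = 09:45 Yalvik Province standard time.
Daylight saving runs 24 April – 25 October; the standard-time date in Yalvik Province, 19 April 2020, is outside that window, so Yalvik Province is on standard time at UTC+07:00.
02:45 UTC + 7h = 09:45 Yalvik Province.

09:45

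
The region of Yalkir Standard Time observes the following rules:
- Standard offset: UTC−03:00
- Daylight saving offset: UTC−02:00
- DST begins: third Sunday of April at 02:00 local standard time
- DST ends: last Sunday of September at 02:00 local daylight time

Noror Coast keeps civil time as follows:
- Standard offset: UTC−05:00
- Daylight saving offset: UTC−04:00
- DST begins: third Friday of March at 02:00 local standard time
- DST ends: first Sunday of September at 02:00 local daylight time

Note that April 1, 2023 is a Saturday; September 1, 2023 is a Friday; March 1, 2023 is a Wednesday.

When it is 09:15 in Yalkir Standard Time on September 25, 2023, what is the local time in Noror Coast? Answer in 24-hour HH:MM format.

1 April 2023 is a Saturday, so the first Sunday is April 2 and the third is April 16.
1 September 2023 is a Friday, so Sundays fall on 3, 10, 17, 24; the last is September 24.
September 25, 2023 does not fall between 16 April and 24 September, so daylight saving is not in effect and Yalkir Standard Time is at UTC−03:00.
09:15 Yalkir Standard Time + 3h = 12:15 UTC.
1 March 2023 is a Wednesday, so the first Friday is March 3 and the third is March 17.
1 September 2023 is a Friday, so the first Sunday is September 3.
At the standard offset (UTC−05:00), 12:15 UTC − 5h = 07:15 Noror Coast standard time.
The standard-time date in Noror Coast, September 25, 2023, is outside the daylight-saving period (17 March – 3 September), so Noror Coast is on standard time, UTC−05:00.
12:15 UTC − 5h = 07:15 Noror Coast.

07:15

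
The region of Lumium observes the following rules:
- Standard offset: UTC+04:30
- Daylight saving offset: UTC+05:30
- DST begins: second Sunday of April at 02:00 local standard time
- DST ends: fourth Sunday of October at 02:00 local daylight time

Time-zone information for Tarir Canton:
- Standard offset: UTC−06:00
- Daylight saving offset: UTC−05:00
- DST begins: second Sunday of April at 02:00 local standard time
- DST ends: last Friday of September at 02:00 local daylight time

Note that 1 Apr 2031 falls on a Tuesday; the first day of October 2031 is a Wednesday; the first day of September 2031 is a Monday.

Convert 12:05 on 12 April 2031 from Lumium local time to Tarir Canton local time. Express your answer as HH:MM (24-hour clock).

01:35

1 April 2031 is a Tuesday, so the first Sunday is April 6 and the second is April 13.
1 October 2031 is a Wednesday, so the first Sunday is October 5 and the fourth is October 26.
12 April 2031 does not fall between 13 April and 26 October, so daylight saving is not in effect and Lumium is at UTC+04:30.
12:05 Lumium − 4h30m = 07:35 UTC.
1 April 2031 is a Tuesday, so the first Sunday is April 6 and the second is April 13.
1 September 2031 is a Monday, so Fridays fall on 5, 12, 19, 26; the last is September 26.
At the standard offset (UTC−06:00), 07:35 UTC − 6h = 01:35 Tarir Canton standard time.
The standard-time date in Tarir Canton, 12 April 2031, is outside the daylight-saving period (13 April – 26 September), so Tarir Canton is on standard time, UTC−06:00.
07:35 UTC − 6h = 01:35 Tarir Canton.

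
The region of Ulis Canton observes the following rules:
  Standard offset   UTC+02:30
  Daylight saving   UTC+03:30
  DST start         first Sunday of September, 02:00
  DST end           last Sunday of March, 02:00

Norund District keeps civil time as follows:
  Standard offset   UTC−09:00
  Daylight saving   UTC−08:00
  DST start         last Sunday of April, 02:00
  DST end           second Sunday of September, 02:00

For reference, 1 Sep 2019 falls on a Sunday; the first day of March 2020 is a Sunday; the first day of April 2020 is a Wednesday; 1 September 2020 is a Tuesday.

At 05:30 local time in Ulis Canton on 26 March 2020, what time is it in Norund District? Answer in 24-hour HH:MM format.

1 September 2019 is a Sunday, so the first Sunday is September 1.
1 March 2020 is a Sunday, so Sundays fall on 1, 8, 15, 22, 29; the last is March 29.
Daylight saving runs 1 September 2019 – 29 March 2020; 26 March 2020 is inside that window, so Ulis Canton is at UTC+03:30.
05:30 Ulis Canton − 3h30m = 02:00 UTC.
1 April 2020 is a Wednesday, so Sundays fall on 5, 12, 19, 26; the last is April 26.
1 September 2020 is a Tuesday, so the first Sunday is September 6 and the second is September 13.
At the standard offset (UTC−09:00), 02:00 UTC − 9h = 17:00 Norund District standard time (rolling into the previous day, 25 March 2020).
The standard-time date in Norund District, 25 March 2020, is outside the daylight-saving period (26 April – 13 September), so Norund District is on standard time, UTC−09:00.
02:00 UTC − 9h = 17:00 Norund District (rolling into the previous day, 25 March 2020).

17:00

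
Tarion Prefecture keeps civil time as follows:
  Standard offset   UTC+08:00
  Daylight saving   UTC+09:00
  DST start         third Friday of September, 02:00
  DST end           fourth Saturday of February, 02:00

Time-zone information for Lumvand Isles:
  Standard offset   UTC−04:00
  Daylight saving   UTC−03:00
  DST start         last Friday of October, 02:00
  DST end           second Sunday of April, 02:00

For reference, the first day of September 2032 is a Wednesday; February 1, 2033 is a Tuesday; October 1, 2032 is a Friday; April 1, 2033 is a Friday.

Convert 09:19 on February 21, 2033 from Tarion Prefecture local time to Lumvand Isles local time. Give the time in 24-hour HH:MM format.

1 September 2032 is a Wednesday, so the first Friday is September 3 and the third is September 17.
1 February 2033 is a Tuesday, so the first Saturday is February 5 and the fourth is February 26.
February 21, 2033 lies within the daylight-saving period (17 September 2032 – 26 February 2033), so Tarion Prefecture is on daylight time, UTC+09:00.
09:19 Tarion Prefecture − 9h = 00:19 UTC.
1 October 2032 is a Friday, so Fridays fall on 1, 8, 15, 22, 29; the last is October 29.
1 April 2033 is a Friday, so the first Sunday is April 3 and the second is April 10.
At the standard offset (UTC−04:00), 00:19 UTC − 4h = 20:19 Lumvand Isles standard time (rolling into the previous day, 20 February 2033).
The standard-time date in Lumvand Isles, February 20, 2033, lies within the daylight-saving period (29 October 2032 – 10 April 2033), so Lumvand Isles is on daylight time, UTC−03:00.
00:19 UTC − 3h = 21:19 Lumvand Isles (rolling into the previous day, 20 February 2033).

21:19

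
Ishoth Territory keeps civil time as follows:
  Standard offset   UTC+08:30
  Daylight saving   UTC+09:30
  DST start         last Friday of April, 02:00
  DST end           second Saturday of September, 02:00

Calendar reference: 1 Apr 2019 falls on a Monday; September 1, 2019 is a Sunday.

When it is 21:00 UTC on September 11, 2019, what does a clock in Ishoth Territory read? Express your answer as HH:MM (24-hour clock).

1 April 2019 is a Monday, so Fridays fall on 5, 12, 19, 26; the last is April 26.
1 September 2019 is a Sunday, so the first Saturday is September 7 and the second is September 14.
At the standard offset (UTC+08:30), 21:00 UTC + 8h30m = 05:30 Ishoth Territory standard time (rolling into the next day, 12 September 2019).
The standard-time date in Ishoth Territory, September 12, 2019, falls between 26 April and 14 September, so daylight saving is in effect and Ishoth Territory is at UTC+09:30.
21:00 UTC + 9h30m = 06:30 local (rolling into the next day, 12 September 2019).

06:30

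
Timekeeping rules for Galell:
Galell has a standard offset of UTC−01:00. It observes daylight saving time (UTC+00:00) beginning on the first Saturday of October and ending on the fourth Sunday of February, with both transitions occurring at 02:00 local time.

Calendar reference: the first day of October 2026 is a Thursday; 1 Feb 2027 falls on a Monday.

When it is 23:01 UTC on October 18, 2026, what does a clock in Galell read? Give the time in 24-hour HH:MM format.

1 October 2026 is a Thursday, so the first Saturday is October 3.
1 February 2027 is a Monday, so the first Sunday is February 7 and the fourth is February 28.
At the standard offset (UTC−01:00), 23:01 UTC − 1h = 22:01 Galell standard time.
The standard-time date in Galell, October 18, 2026, lies within the daylight-saving period (3 October 2026 – 28 February 2027), so Galell is on daylight time, UTC+00:00.
23:01 UTC + 0h = 23:01 local.

23:01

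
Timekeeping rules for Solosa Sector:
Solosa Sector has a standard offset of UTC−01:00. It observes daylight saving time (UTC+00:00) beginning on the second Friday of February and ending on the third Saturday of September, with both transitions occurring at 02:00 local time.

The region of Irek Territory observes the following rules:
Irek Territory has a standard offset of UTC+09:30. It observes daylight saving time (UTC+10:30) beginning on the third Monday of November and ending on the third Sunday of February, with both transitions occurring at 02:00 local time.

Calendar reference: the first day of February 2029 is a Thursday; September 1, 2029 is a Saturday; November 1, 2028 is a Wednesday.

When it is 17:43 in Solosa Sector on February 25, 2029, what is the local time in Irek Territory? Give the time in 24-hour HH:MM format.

03:13

1 February 2029 is a Thursday, so the first Friday is February 2 and the second is February 9.
1 September 2029 is a Saturday, so the first Saturday is September 1 and the third is September 15.
Daylight saving runs 9 February – 15 September; February 25, 2029 is inside that window, so Solosa Sector is at UTC+00:00.
17:43 Solosa Sector − 0h = 17:43 UTC.
1 November 2028 is a Wednesday, so the first Monday is November 6 and the third is November 20.
1 February 2029 is a Thursday, so the first Sunday is February 4 and the third is February 18.
At the standard offset (UTC+09:30), 17:43 UTC + 9h30m = 03:13 Irek Territory standard time (rolling into the next day, 26 February 2029).
The standard-time date in Irek Territory, February 26, 2029, is outside the daylight-saving period (20 November 2028 – 18 February 2029), so Irek Territory is on standard time, UTC+09:30.
17:43 UTC + 9h30m = 03:13 Irek Territory (rolling into the next day, 26 February 2029).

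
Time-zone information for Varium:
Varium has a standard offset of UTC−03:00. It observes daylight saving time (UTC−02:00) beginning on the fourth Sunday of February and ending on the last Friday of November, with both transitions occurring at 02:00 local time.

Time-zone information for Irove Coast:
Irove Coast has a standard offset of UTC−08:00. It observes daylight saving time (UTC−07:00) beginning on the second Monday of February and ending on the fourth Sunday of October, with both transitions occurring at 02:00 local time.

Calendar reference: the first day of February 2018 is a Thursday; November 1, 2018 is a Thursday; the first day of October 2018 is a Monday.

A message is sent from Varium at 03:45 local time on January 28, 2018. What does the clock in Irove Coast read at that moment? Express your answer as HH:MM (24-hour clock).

1 February 2018 is a Thursday, so the first Sunday is February 4 and the fourth is February 25.
1 November 2018 is a Thursday, so Fridays fall on 2, 9, 16, 23, 30; the last is November 30.
January 28, 2018 does not fall between 25 February and 30 November, so daylight saving is not in effect and Varium is at UTC−03:00.
03:45 Varium + 3h = 06:45 UTC.
1 February 2018 is a Thursday, so the first Monday is February 5 and the second is February 12.
1 October 2018 is a Monday, so the first Sunday is October 7 and the fourth is October 28.
At the standard offset (UTC−08:00), 06:45 UTC − 8h = 22:45 Irove Coast standard time (rolling into the previous day, 27 January 2018).
Daylight saving runs 12 February – 28 October; the standard-time date in Irove Coast, January 27, 2018, is outside that window, so Irove Coast is on standard time at UTC−08:00.
06:45 UTC − 8h = 22:45 Irove Coast (rolling into the previous day, 27 January 2018).

22:45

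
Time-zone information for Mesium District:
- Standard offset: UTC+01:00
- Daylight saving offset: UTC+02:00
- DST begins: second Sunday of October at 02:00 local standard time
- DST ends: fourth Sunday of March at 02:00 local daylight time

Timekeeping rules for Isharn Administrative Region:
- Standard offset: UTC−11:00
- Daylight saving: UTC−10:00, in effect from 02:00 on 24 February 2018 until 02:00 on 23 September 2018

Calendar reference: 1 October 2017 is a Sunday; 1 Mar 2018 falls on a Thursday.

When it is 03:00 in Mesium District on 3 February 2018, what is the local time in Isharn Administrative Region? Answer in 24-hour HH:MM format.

1 October 2017 is a Sunday, so the first Sunday is October 1 and the second is October 8.
1 March 2018 is a Thursday, so the first Sunday is March 4 and the fourth is March 25.
3 February 2018 falls between 8 October 2017 and 25 March 2018, so daylight saving is in effect and Mesium District is at UTC+02:00.
03:00 Mesium District − 2h = 01:00 UTC.
At the standard offset (UTC−11:00), 01:00 UTC − 11h = 14:00 Isharn Administrative Region standard time (rolling into the previous day, 2 February 2018).
The standard-time date in Isharn Administrative Region, 2 February 2018, does not fall between 24 February and 23 September, so daylight saving is not in effect and Isharn Administrative Region is at UTC−11:00.
01:00 UTC − 11h = 14:00 Isharn Administrative Region (rolling into the previous day, 2 February 2018).

14:00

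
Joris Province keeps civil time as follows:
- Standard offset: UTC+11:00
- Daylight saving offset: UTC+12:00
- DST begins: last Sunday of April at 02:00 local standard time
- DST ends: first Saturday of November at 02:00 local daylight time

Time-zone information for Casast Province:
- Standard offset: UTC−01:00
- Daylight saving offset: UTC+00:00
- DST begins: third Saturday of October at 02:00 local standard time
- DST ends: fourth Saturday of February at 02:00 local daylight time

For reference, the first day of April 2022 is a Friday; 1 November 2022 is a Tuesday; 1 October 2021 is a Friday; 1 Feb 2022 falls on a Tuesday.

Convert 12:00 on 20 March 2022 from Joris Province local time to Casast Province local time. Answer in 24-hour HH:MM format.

00:00

1 April 2022 is a Friday, so Sundays fall on 3, 10, 17, 24; the last is April 24.
1 November 2022 is a Tuesday, so the first Saturday is November 5.
20 March 2022 does not fall between 24 April and 5 November, so daylight saving is not in effect and Joris Province is at UTC+11:00.
12:00 Joris Province − 11h = 01:00 UTC.
1 October 2021 is a Friday, so the first Saturday is October 2 and the third is October 16.
1 February 2022 is a Tuesday, so the first Saturday is February 5 and the fourth is February 26.
At the standard offset (UTC−01:00), 01:00 UTC − 1h = 00:00 Casast Province standard time.
Daylight saving runs 16 October 2021 – 26 February 2022; the standard-time date in Casast Province, 20 March 2022, is outside that window, so Casast Province is on standard time at UTC−01:00.
01:00 UTC − 1h = 00:00 Casast Province.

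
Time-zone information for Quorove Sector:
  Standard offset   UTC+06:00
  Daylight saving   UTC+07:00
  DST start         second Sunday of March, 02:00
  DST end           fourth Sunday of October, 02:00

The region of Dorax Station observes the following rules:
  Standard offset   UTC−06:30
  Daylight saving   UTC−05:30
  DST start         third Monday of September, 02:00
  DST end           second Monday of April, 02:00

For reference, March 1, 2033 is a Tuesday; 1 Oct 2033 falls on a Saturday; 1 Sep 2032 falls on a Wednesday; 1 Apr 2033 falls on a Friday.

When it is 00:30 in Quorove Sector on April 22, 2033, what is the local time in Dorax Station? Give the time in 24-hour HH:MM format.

11:00

1 March 2033 is a Tuesday, so the first Sunday is March 6 and the second is March 13.
1 October 2033 is a Saturday, so the first Sunday is October 2 and the fourth is October 23.
April 22, 2033 lies within the daylight-saving period (13 March – 23 October), so Quorove Sector is on daylight time, UTC+07:00.
00:30 Quorove Sector − 7h = 17:30 UTC (rolling into the previous day, 21 April 2033).
1 September 2032 is a Wednesday, so the first Monday is September 6 and the third is September 20.
1 April 2033 is a Friday, so the first Monday is April 4 and the second is April 11.
At the standard offset (UTC−06:30), 17:30 UTC − 6h30m = 11:00 Dorax Station standard time.
The standard-time date in Dorax Station, April 21, 2033, is outside the daylight-saving period (20 September 2032 – 11 April 2033), so Dorax Station is on standard time, UTC−06:30.
17:30 UTC − 6h30m = 11:00 Dorax Station.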